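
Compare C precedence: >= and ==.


'>=' is relational (level 7); '==' is equality (level 6)
Higher level binds tighter
'>=' has higher precedence than '=='


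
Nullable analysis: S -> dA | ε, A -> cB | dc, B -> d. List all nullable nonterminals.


A nonterminal is nullable iff some alternative derives ε (directly, or every symbol in it is nullable)
Nullable: {S}


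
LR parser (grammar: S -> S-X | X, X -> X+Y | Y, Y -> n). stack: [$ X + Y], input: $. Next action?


handle 'X+Y' on top
Action: reduce (X -> X+Y)


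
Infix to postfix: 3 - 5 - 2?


Left to right (same or higher precedence on left)
Postfix: 3 5 - 2 -


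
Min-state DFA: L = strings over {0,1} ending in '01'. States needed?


Track the longest suffix of input matching a prefix of '01': 3 classes (prefixes of length 0..2)
Minimal DFA: 3 states


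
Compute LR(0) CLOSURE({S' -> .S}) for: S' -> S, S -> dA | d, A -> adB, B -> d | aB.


Start: S' -> .S
For each item with dot before a nonterminal B, add B -> .γ for every B-production
Closure: [S' -> .S, S -> .dA, S -> .d]


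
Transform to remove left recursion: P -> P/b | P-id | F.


Left-recursive alternatives: P/b, P-id; non-recursive: F
Introduce P': P -> FP', P' -> /bP' | -idP' | ε


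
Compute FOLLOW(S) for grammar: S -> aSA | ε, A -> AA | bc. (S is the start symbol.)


$ ∈ FOLLOW(S). For each A -> αBβ: add FIRST(β)\{ε} to FOLLOW(B); if β nullable, add FOLLOW(A).
FOLLOW(S) = {$, b}


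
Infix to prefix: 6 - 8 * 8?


'*' binds tighter: tree is (- 6 (* 8 8))
Prefix: - 6 * 8 8


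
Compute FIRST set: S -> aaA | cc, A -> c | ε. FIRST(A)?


Per alternative of A: FIRST(c) = {c}; FIRST(ε) = {ε}
FIRST(A) = {c, ε}


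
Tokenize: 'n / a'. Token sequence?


Scan left to right, longest-match per lexeme
Tokens: ID(n), OP(/), ID(a)


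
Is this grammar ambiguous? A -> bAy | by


balanced b^n…y^n: each string has a unique parse
Unambiguous


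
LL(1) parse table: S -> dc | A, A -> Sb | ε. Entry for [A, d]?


For [A, d]: 'd' ∈ FIRST(Sb)
Entry: A -> Sb


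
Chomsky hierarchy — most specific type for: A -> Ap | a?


Left-linear: every RHS is a terminal or one nonterminal followed by a terminal
Classification: Type 3 (Regular)


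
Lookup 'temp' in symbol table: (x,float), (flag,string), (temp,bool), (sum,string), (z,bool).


Lookup 'temp' → type bool


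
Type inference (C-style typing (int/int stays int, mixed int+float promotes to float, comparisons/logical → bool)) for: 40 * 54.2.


Operand types: int * float
Rule: mixed int/float promotes to float; int/int stays int
Result type: float


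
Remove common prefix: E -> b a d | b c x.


Common prefix: 'b'
Factored: E -> b E', E' -> a d | c x


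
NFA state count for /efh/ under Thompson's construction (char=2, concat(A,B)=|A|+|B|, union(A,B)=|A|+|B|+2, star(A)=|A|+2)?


Syntax tree has 3 char leaf(s), 0 union(s), 0 star(s)
chars contribute 3×2 = 6; each union adds +2; each star adds +2
Total: 6 + 0 + 0 = 6 states


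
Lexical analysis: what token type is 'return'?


Pattern: reserved word
Type: KEYWORD


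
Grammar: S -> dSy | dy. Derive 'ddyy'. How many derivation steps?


Derivation: S => dSy => ddyy
Steps: 2


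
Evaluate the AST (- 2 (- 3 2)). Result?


Evaluate inner: (- 3 2) = 1
Evaluate root: (- 2 1) = 1
Result: 1


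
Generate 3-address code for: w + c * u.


Break into single-operator statements:
t1 = c * u
t2 = w + t1


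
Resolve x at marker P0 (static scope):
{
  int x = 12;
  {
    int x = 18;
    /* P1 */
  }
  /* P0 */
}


x declared in the same block as P0
x = 12


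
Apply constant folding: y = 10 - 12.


10 - 12 = -2 at compile time
Optimized: y = -2


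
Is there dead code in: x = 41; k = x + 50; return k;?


x is read by k's definition; k is returned
No dead code


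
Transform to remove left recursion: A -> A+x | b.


Left-recursive alternatives: A+x; non-recursive: b
Introduce A': A -> bA', A' -> +xA' | ε


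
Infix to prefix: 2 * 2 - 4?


left-to-right (same/higher precedence on left): tree is (- (* 2 2) 4)
Prefix: - * 2 2 4


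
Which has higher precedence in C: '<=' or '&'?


'<=' is relational (level 7); '&' is bitwise AND (level 5)
Higher level binds tighter
'<=' has higher precedence than '&'


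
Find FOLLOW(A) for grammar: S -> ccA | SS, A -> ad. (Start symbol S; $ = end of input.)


$ ∈ FOLLOW(S). For each A -> αBβ: add FIRST(β)\{ε} to FOLLOW(B); if β nullable, add FOLLOW(A).
FOLLOW(A) = {$, c}


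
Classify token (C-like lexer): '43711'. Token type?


Pattern: digits only
Type: INTEGER_LITERAL


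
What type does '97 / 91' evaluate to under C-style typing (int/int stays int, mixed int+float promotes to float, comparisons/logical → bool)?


Operand types: int / int
Rule: mixed int/float promotes to float; int/int stays int
Result type: int


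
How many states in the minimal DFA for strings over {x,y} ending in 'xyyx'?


Track the longest suffix of input matching a prefix of 'xyyx': 5 classes (prefixes of length 0..4)
Minimal DFA: 5 states


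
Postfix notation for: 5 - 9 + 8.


Left to right (same or higher precedence on left)
Postfix: 5 9 - 8 +


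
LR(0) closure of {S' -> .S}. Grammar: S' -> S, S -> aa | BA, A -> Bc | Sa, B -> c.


Start: S' -> .S
For each item with dot before a nonterminal B, add B -> .γ for every B-production
Closure: [S' -> .S, S -> .aa, S -> .BA, B -> .c]


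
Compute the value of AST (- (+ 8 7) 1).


Evaluate inner: (+ 8 7) = 15
Evaluate root: (- 15 1) = 14
Result: 14


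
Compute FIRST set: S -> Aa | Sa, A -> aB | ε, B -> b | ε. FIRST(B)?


Per alternative of B: FIRST(b) = {b}; FIRST(ε) = {ε}
FIRST(B) = {b, ε}


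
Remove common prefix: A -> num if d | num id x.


Common prefix: 'num'
Factored: A -> num A', A' -> if d | id x


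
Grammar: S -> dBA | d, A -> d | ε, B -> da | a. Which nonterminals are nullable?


A nonterminal is nullable iff some alternative derives ε (directly, or every symbol in it is nullable)
Nullable: {A}


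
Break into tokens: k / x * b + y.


Scan left to right, longest-match per lexeme
Tokens: ID(k), OP(/), ID(x), OP(*), ID(b), OP(+), ID(y)


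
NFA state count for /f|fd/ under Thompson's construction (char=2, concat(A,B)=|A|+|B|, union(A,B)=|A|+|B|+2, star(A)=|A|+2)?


Syntax tree has 3 char leaf(s), 1 union(s), 0 star(s)
chars contribute 3×2 = 6; each union adds +2; each star adds +2
Total: 6 + 2 + 0 = 8 states


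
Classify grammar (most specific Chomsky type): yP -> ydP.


LHS has context (more than one symbol) and |LHS| ≤ |RHS|
Classification: Type 1 (Context-Sensitive)


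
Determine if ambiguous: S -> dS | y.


right-linear, alternatives start with distinct terminals 'd' vs 'y': unique leftmost derivation
Unambiguous


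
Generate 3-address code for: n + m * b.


Break into single-operator statements:
t1 = m * b
t2 = n + t1


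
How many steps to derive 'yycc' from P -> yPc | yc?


Derivation: P => yPc => yycc
Steps: 2


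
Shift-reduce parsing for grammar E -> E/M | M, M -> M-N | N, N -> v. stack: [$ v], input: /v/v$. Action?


'v' on top is the handle for N -> v
Action: reduce (N -> v)


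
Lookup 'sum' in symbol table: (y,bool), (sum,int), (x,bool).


Lookup 'sum' → type int


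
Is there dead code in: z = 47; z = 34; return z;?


first assignment to z is overwritten before any read
Dead: 'z = 47'


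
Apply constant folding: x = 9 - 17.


9 - 17 = -8 at compile time
Optimized: x = -8


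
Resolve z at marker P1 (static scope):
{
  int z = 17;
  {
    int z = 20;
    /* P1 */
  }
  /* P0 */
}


z declared in the same block as P1
z = 20


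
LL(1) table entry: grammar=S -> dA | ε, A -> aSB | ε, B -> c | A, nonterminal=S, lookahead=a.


For [S, a]: ε is nullable and 'a' ∈ FOLLOW(S)
Entry: S -> ε


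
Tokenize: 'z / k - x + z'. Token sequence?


Scan left to right, longest-match per lexeme
Tokens: ID(z), OP(/), ID(k), OP(-), ID(x), OP(+), ID(z)


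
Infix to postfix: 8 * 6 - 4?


Left to right (same or higher precedence on left)
Postfix: 8 6 * 4 -


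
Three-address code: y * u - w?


Break into single-operator statements:
t1 = y * u
t2 = t1 - w


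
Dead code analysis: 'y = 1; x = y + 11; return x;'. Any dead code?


y is read by x's definition; x is returned
No dead code


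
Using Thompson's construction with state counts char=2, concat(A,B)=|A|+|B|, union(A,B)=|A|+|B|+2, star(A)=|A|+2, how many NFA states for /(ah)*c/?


Syntax tree has 3 char leaf(s), 0 union(s), 1 star(s)
chars contribute 3×2 = 6; each union adds +2; each star adds +2
Total: 6 + 0 + 2 = 8 states


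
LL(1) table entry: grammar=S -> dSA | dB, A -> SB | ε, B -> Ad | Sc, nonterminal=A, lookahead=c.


For [A, c]: ε is nullable and 'c' ∈ FOLLOW(A)
Entry: A -> ε


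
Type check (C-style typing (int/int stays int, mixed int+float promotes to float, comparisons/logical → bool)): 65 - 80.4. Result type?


Operand types: int - float
Rule: mixed int/float promotes to float; int/int stays int
Result type: float


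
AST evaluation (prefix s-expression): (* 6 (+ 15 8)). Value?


Evaluate inner: (+ 15 8) = 23
Evaluate root: (* 6 23) = 138
Result: 138


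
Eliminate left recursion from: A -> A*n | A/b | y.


Left-recursive alternatives: A*n, A/b; non-recursive: y
Introduce A': A -> yA', A' -> *nA' | /bA' | ε


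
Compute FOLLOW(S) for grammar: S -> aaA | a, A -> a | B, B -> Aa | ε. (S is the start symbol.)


$ ∈ FOLLOW(S). For each A -> αBβ: add FIRST(β)\{ε} to FOLLOW(B); if β nullable, add FOLLOW(A).
FOLLOW(S) = {$}


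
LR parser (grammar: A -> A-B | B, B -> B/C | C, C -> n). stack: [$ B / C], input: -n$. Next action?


handle 'B/C' on top
Action: reduce (B -> B/C)


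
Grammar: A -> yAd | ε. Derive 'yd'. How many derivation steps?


Derivation: A => yAd => yd
Steps: 2


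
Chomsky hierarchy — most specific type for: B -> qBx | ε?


Single nonterminal LHS, but q^n x^n is not regular
Classification: Type 2 (Context-Free)


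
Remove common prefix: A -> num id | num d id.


Common prefix: 'num'
Factored: A -> num A', A' -> id | d id


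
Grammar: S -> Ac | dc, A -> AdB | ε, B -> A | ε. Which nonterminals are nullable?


A nonterminal is nullable iff some alternative derives ε (directly, or every symbol in it is nullable)
Nullable: {A, B}


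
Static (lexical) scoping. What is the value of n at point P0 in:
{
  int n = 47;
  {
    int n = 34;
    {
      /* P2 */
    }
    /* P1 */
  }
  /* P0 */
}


n declared in the same block as P0
n = 47


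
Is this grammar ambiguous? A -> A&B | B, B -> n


precedence layered via separate nonterminal B: deterministic
Unambiguous


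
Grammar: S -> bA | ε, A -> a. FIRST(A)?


Per alternative of A: FIRST(a) = {a}
FIRST(A) = {a}


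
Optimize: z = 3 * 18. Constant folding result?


3 * 18 = 54 at compile time
Optimized: z = 54


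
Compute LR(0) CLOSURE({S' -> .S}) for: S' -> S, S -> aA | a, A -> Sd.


Start: S' -> .S
For each item with dot before a nonterminal B, add B -> .γ for every B-production
Closure: [S' -> .S, S -> .aA, S -> .a]


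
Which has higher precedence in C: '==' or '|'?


'==' is equality (level 6); '|' is bitwise OR (level 3)
Higher level binds tighter
'==' has higher precedence than '|'


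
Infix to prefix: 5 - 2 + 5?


left-to-right (same/higher precedence on left): tree is (+ (- 5 2) 5)
Prefix: + - 5 2 5


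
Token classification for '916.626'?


Pattern: digits with a decimal point
Type: FLOAT_LITERAL


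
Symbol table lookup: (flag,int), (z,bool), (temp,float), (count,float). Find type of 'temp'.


Lookup 'temp' → type float


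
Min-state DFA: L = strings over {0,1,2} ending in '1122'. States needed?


Track the longest suffix of input matching a prefix of '1122': 5 classes (prefixes of length 0..4)
Minimal DFA: 5 states


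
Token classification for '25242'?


Pattern: digits only
Type: INTEGER_LITERAL


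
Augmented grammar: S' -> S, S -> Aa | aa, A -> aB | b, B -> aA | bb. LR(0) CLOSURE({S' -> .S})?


Start: S' -> .S
For each item with dot before a nonterminal B, add B -> .γ for every B-production
Closure: [S' -> .S, S -> .Aa, S -> .aa, A -> .aB, A -> .b]


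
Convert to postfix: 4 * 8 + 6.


Left to right (same or higher precedence on left)
Postfix: 4 8 * 6 +


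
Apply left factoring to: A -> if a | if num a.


Common prefix: 'if'
Factored: A -> if A', A' -> a | num a


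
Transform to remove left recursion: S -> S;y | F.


Left-recursive alternatives: S;y; non-recursive: F
Introduce S': S -> FS', S' -> ;yS' | ε


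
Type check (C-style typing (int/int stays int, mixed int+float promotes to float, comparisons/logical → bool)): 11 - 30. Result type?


Operand types: int - int
Rule: mixed int/float promotes to float; int/int stays int
Result type: int


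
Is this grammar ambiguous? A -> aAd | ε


balanced a^n…d^n: each string has a unique parse
Unambiguous


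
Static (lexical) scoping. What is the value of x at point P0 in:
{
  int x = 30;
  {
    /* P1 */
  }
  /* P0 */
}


x declared in the same block as P0
x = 30


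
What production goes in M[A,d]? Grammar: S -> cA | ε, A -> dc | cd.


For [A, d]: 'd' ∈ FIRST(dc)
Entry: A -> dc


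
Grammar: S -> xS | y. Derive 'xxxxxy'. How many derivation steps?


Derivation: S => xS => xxS => xxxS => xxxxS => xxxxxS => xxxxxy
Steps: 6


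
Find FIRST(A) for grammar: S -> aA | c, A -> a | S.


Per alternative of A: FIRST(a) = {a}; FIRST(S) = {a, c}
FIRST(A) = {a, c}


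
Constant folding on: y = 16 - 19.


16 - 19 = -3 at compile time
Optimized: y = -3


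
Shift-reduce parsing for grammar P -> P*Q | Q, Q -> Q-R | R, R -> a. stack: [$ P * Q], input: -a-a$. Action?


'-' can extend Q; shift to build Q -> Q-R
Action: shift


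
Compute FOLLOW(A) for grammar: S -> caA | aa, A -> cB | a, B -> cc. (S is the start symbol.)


$ ∈ FOLLOW(S). For each A -> αBβ: add FIRST(β)\{ε} to FOLLOW(B); if β nullable, add FOLLOW(A).
FOLLOW(A) = {$}


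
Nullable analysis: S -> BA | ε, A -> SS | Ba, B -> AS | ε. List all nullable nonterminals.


A nonterminal is nullable iff some alternative derives ε (directly, or every symbol in it is nullable)
Nullable: {A, B, S}


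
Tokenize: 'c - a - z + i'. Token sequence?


Scan left to right, longest-match per lexeme
Tokens: ID(c), OP(-), ID(a), OP(-), ID(z), OP(+), ID(i)


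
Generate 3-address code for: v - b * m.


Break into single-operator statements:
t1 = b * m
t2 = v - t1


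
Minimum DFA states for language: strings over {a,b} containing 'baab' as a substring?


KMP-style automaton: 4 progress states + 1 absorbing accept = 5
Minimal DFA: 5 states


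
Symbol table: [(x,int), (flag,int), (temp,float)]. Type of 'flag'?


Lookup 'flag' → type int


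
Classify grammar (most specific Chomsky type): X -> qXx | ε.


Single nonterminal LHS, but q^n x^n is not regular
Classification: Type 2 (Context-Free)


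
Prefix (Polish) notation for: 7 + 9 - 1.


left-to-right (same/higher precedence on left): tree is (- (+ 7 9) 1)
Prefix: - + 7 9 1


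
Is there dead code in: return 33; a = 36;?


statement follows a return and is unreachable
Dead: 'a = 36'


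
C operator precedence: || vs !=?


'!=' is equality (level 6); '||' is logical OR (level 1)
Higher level binds tighter
'!=' has higher precedence than '||'


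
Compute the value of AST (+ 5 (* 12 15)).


Evaluate inner: (* 12 15) = 180
Evaluate root: (+ 5 180) = 185
Result: 185


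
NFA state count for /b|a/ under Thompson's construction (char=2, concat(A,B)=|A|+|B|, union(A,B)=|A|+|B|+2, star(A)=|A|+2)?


Syntax tree has 2 char leaf(s), 1 union(s), 0 star(s)
chars contribute 2×2 = 4; each union adds +2; each star adds +2
Total: 4 + 2 + 0 = 6 states


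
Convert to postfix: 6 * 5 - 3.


Left to right (same or higher precedence on left)
Postfix: 6 5 * 3 -


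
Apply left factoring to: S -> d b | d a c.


Common prefix: 'd'
Factored: S -> d S', S' -> b | a c


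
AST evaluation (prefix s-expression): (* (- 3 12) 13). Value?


Evaluate inner: (- 3 12) = -9
Evaluate root: (* -9 13) = -117
Result: -117


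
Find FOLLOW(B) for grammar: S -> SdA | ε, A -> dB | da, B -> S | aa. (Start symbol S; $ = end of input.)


$ ∈ FOLLOW(S). For each A -> αBβ: add FIRST(β)\{ε} to FOLLOW(B); if β nullable, add FOLLOW(A).
FOLLOW(B) = {$, d}


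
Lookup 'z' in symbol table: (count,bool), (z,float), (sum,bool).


Lookup 'z' → type float


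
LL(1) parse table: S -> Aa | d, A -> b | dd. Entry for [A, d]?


For [A, d]: 'd' ∈ FIRST(dd)
Entry: A -> dd


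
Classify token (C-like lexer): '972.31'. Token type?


Pattern: digits with a decimal point
Type: FLOAT_LITERAL


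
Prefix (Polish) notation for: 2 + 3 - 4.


left-to-right (same/higher precedence on left): tree is (- (+ 2 3) 4)
Prefix: - + 2 3 4


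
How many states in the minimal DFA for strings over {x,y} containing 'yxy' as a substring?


KMP-style automaton: 3 progress states + 1 absorbing accept = 4
Minimal DFA: 4 states


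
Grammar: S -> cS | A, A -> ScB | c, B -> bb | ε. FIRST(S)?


Per alternative of S: FIRST(cS) = {c}; FIRST(A) = {c}
FIRST(S) = {c}


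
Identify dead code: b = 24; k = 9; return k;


b is assigned but never read
Dead: 'b = 24'


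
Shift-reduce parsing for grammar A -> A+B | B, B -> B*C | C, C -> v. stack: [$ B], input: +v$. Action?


lookahead ∉ {*} so B won't extend; reduce A -> B
Action: reduce (A -> B)


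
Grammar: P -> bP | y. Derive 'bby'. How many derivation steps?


Derivation: P => bP => bbP => bby
Steps: 3


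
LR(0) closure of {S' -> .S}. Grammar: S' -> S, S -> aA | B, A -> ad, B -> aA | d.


Start: S' -> .S
For each item with dot before a nonterminal B, add B -> .γ for every B-production
Closure: [S' -> .S, S -> .aA, S -> .B, B -> .aA, B -> .d]


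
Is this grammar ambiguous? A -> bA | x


right-linear, alternatives start with distinct terminals 'b' vs 'x': unique leftmost derivation
Unambiguous


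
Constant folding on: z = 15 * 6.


15 * 6 = 90 at compile time
Optimized: z = 90


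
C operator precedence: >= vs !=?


'>=' is relational (level 7); '!=' is equality (level 6)
Higher level binds tighter
'>=' has higher precedence than '!='


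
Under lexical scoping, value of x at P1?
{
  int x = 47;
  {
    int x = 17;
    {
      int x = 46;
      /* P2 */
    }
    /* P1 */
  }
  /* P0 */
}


x declared in the same block as P1
x = 17


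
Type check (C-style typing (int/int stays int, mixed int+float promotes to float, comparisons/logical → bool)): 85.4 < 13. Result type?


Operand types: float < int
Rule: comparison yields bool
Result type: bool


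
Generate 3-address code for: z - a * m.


Break into single-operator statements:
t1 = a * m
t2 = z - t1


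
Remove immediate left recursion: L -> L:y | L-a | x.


Left-recursive alternatives: L:y, L-a; non-recursive: x
Introduce L': L -> xL', L' -> :yL' | -aL' | ε


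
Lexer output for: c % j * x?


Scan left to right, longest-match per lexeme
Tokens: ID(c), OP(%), ID(j), OP(*), ID(x)


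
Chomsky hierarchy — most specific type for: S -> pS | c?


Right-linear: every RHS is a terminal or a terminal followed by one nonterminal
Classification: Type 3 (Regular)


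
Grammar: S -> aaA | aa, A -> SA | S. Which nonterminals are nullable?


A nonterminal is nullable iff some alternative derives ε (directly, or every symbol in it is nullable)
Nullable: {}


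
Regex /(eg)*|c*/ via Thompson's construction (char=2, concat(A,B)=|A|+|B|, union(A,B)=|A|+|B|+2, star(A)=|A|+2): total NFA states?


Syntax tree has 3 char leaf(s), 1 union(s), 2 star(s)
chars contribute 3×2 = 6; each union adds +2; each star adds +2
Total: 6 + 2 + 4 = 12 states


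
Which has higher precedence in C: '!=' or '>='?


'>=' is relational (level 7); '!=' is equality (level 6)
Higher level binds tighter
'>=' has higher precedence than '!='


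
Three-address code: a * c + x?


Break into single-operator statements:
t1 = a * c
t2 = t1 + x


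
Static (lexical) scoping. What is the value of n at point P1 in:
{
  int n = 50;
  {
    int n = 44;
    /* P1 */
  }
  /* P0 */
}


n declared in the same block as P1
n = 44


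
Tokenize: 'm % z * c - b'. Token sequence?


Scan left to right, longest-match per lexeme
Tokens: ID(m), OP(%), ID(z), OP(*), ID(c), OP(-), ID(b)


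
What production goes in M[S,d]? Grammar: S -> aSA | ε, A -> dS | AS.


For [S, d]: ε is nullable and 'd' ∈ FOLLOW(S)
Entry: S -> ε


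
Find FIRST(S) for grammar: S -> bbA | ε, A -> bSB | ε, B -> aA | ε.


Per alternative of S: FIRST(bbA) = {b}; FIRST(ε) = {ε}
FIRST(S) = {b, ε}


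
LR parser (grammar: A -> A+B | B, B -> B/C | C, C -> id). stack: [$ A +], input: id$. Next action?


no handle ('A+' is not any RHS); shift 'id'
Action: shift


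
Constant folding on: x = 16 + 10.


16 + 10 = 26 at compile time
Optimized: x = 26


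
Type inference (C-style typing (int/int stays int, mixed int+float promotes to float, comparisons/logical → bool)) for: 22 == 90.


Operand types: int == int
Rule: comparison yields bool
Result type: bool


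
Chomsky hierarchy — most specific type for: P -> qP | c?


Right-linear: every RHS is a terminal or a terminal followed by one nonterminal
Classification: Type 3 (Regular)


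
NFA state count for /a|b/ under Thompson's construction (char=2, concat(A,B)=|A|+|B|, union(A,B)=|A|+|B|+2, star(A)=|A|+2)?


Syntax tree has 2 char leaf(s), 1 union(s), 0 star(s)
chars contribute 2×2 = 4; each union adds +2; each star adds +2
Total: 4 + 2 + 0 = 6 states


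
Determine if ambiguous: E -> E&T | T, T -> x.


precedence layered via separate nonterminal T: deterministic
Unambiguous


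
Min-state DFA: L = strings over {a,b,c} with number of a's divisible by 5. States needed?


Track (count of a) mod 5: states 0..4, accept at 0
Minimal DFA: 5 states


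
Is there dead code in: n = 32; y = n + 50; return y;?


n is read by y's definition; y is returned
No dead code


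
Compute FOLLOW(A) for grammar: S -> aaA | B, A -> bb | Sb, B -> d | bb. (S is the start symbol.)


$ ∈ FOLLOW(S). For each A -> αBβ: add FIRST(β)\{ε} to FOLLOW(B); if β nullable, add FOLLOW(A).
FOLLOW(A) = {$, b}


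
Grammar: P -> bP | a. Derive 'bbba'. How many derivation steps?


Derivation: P => bP => bbP => bbbP => bbba
Steps: 4


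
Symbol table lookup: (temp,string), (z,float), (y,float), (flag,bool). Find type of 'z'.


Lookup 'z' → type float


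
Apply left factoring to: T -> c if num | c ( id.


Common prefix: 'c'
Factored: T -> c T', T' -> if num | ( id


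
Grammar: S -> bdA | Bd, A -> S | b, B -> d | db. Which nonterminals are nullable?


A nonterminal is nullable iff some alternative derives ε (directly, or every symbol in it is nullable)
Nullable: {}


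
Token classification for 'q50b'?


Pattern: letter/underscore followed by alphanumerics, not a keyword
Type: IDENTIFIER


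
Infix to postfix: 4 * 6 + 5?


Left to right (same or higher precedence on left)
Postfix: 4 6 * 5 +


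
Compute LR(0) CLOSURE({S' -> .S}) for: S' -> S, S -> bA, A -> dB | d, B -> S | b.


Start: S' -> .S
For each item with dot before a nonterminal B, add B -> .γ for every B-production
Closure: [S' -> .S, S -> .bA]


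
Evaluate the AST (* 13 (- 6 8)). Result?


Evaluate inner: (- 6 8) = -2
Evaluate root: (* 13 -2) = -26
Result: -26


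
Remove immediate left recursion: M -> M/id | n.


Left-recursive alternatives: M/id; non-recursive: n
Introduce M': M -> nM', M' -> /idM' | ε


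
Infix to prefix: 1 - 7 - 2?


left-to-right (same/higher precedence on left): tree is (- (- 1 7) 2)
Prefix: - - 1 7 2


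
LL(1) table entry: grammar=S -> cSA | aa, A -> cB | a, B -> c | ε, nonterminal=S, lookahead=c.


For [S, c]: 'c' ∈ FIRST(cSA)
Entry: S -> cSA


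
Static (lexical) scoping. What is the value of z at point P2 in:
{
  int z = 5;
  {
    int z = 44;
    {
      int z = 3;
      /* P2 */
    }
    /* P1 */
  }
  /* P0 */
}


z declared in the same block as P2
z = 3


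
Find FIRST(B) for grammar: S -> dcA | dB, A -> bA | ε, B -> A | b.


Per alternative of B: FIRST(A) = {b, ε}; FIRST(b) = {b}
FIRST(B) = {b, ε}


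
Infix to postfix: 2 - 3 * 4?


* has higher precedence, evaluate 3*4 first
Postfix: 2 3 4 * -


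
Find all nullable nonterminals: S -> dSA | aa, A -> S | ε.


A nonterminal is nullable iff some alternative derives ε (directly, or every symbol in it is nullable)
Nullable: {A}


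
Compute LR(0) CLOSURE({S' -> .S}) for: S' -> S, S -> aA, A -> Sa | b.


Start: S' -> .S
For each item with dot before a nonterminal B, add B -> .γ for every B-production
Closure: [S' -> .S, S -> .aA]


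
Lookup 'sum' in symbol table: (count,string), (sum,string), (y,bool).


Lookup 'sum' → type string


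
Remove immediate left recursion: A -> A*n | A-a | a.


Left-recursive alternatives: A*n, A-a; non-recursive: a
Introduce A': A -> aA', A' -> *nA' | -aA' | ε


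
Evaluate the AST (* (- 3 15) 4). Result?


Evaluate inner: (- 3 15) = -12
Evaluate root: (* -12 4) = -48
Result: -48


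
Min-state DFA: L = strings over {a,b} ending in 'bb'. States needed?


Track the longest suffix of input matching a prefix of 'bb': 3 classes (prefixes of length 0..2)
Minimal DFA: 3 states


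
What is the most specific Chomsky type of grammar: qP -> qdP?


LHS has context (more than one symbol) and |LHS| ≤ |RHS|
Classification: Type 1 (Context-Sensitive)


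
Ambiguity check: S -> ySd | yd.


balanced y^n…d^n: each string has a unique parse
Unambiguous


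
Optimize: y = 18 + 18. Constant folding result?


18 + 18 = 36 at compile time
Optimized: y = 36


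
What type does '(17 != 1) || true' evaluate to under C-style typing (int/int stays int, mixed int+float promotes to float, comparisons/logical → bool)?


Operand types: bool || bool
Rule: logical operators take bool operands and yield bool
Result type: bool


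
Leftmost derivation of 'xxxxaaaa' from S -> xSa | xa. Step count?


Derivation: S => xSa => xxSaa => xxxSaaa => xxxxaaaa
Steps: 4


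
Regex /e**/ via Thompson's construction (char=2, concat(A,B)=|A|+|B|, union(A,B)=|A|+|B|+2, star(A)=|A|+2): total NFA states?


Syntax tree has 1 char leaf(s), 0 union(s), 2 star(s)
chars contribute 1×2 = 2; each union adds +2; each star adds +2
Total: 2 + 0 + 4 = 6 states


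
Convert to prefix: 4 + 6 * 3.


'*' binds tighter: tree is (+ 4 (* 6 3))
Prefix: + 4 * 6 3


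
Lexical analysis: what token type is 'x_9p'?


Pattern: letter/underscore followed by alphanumerics, not a keyword
Type: IDENTIFIER


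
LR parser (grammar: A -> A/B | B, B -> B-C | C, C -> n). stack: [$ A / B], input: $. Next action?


handle 'A/B' on top; lookahead ∈ FOLLOW(A) = {/, $}
Action: reduce (A -> A/B)


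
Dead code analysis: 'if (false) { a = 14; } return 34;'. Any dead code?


condition is constant false, so the whole block is unreachable
Dead: 'if (false) { a = 14; }'


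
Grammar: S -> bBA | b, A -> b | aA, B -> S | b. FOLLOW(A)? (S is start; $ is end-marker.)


$ ∈ FOLLOW(S). For each A -> αBβ: add FIRST(β)\{ε} to FOLLOW(B); if β nullable, add FOLLOW(A).
FOLLOW(A) = {$, a, b}


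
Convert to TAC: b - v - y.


Break into single-operator statements:
t1 = b - v
t2 = t1 - y


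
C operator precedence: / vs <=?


'/' is multiplicative (level 10); '<=' is relational (level 7)
Higher level binds tighter
'/' has higher precedence than '<='


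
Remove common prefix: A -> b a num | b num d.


Common prefix: 'b'
Factored: A -> b A', A' -> a num | num d


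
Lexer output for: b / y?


Scan left to right, longest-match per lexeme
Tokens: ID(b), OP(/), ID(y)


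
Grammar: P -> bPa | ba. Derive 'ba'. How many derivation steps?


Derivation: P => ba
Steps: 1


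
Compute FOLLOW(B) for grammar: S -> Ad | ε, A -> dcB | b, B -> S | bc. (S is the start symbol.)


$ ∈ FOLLOW(S). For each A -> αBβ: add FIRST(β)\{ε} to FOLLOW(B); if β nullable, add FOLLOW(A).
FOLLOW(B) = {d}


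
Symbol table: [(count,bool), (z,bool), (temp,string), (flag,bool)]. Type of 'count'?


Lookup 'count' → type bool


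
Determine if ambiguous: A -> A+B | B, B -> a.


precedence layered via separate nonterminal B: deterministic
Unambiguous


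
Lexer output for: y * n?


Scan left to right, longest-match per lexeme
Tokens: ID(y), OP(*), ID(n)


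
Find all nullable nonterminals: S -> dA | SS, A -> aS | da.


A nonterminal is nullable iff some alternative derives ε (directly, or every symbol in it is nullable)
Nullable: {}


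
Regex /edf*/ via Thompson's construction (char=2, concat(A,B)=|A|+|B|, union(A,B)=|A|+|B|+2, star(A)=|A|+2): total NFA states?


Syntax tree has 3 char leaf(s), 0 union(s), 1 star(s)
chars contribute 3×2 = 6; each union adds +2; each star adds +2
Total: 6 + 0 + 2 = 8 states


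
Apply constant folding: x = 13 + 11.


13 + 11 = 24 at compile time
Optimized: x = 24


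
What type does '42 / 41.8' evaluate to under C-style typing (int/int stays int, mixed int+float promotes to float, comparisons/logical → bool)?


Operand types: int / float
Rule: mixed int/float promotes to float; int/int stays int
Result type: float


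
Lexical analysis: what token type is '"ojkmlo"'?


Pattern: double-quoted sequence
Type: STRING_LITERAL


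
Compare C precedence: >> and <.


'>>' is shift (level 8); '<' is relational (level 7)
Higher level binds tighter
'>>' has higher precedence than '<'


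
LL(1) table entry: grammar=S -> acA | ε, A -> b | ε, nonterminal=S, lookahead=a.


For [S, a]: 'a' ∈ FIRST(acA)
Entry: S -> acA


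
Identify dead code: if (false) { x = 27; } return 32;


condition is constant false, so the whole block is unreachable
Dead: 'if (false) { x = 27; }'


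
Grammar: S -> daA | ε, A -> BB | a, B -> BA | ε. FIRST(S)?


Per alternative of S: FIRST(daA) = {d}; FIRST(ε) = {ε}
FIRST(S) = {d, ε}


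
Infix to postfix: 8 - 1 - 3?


Left to right (same or higher precedence on left)
Postfix: 8 1 - 3 -


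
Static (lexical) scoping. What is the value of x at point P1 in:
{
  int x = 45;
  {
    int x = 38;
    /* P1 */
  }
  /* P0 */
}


x declared in the same block as P1
x = 38


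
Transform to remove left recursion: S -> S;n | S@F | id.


Left-recursive alternatives: S;n, S@F; non-recursive: id
Introduce S': S -> idS', S' -> ;nS' | @FS' | ε


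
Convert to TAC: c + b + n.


Break into single-operator statements:
t1 = c + b
t2 = t1 + n


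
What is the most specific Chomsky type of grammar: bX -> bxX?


LHS has context (more than one symbol) and |LHS| ≤ |RHS|
Classification: Type 1 (Context-Sensitive)


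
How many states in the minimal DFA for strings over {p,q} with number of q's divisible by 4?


Track (count of q) mod 4: states 0..3, accept at 0
Minimal DFA: 4 states


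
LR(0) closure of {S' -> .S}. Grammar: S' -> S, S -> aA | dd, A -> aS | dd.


Start: S' -> .S
For each item with dot before a nonterminal B, add B -> .γ for every B-production
Closure: [S' -> .S, S -> .aA, S -> .dd]


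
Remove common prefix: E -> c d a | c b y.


Common prefix: 'c'
Factored: E -> c E', E' -> d a | b y


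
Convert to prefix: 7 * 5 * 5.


left-to-right (same/higher precedence on left): tree is (* (* 7 5) 5)
Prefix: * * 7 5 5


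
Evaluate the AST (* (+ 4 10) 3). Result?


Evaluate inner: (+ 4 10) = 14
Evaluate root: (* 14 3) = 42
Result: 42


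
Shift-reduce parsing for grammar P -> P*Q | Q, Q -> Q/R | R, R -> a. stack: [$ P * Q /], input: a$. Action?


no handle; shift 'a'
Action: shift


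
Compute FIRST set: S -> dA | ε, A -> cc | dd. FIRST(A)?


Per alternative of A: FIRST(cc) = {c}; FIRST(dd) = {d}
FIRST(A) = {c, d}


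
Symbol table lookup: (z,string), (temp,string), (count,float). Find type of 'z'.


Lookup 'z' → type string


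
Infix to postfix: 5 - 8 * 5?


* has higher precedence, evaluate 8*5 first
Postfix: 5 8 5 * -


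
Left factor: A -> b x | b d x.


Common prefix: 'b'
Factored: A -> b A', A' -> x | d x


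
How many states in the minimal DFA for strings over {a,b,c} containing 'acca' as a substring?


KMP-style automaton: 4 progress states + 1 absorbing accept = 5
Minimal DFA: 5 states


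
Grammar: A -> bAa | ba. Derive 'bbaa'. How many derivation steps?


Derivation: A => bAa => bbaa
Steps: 2


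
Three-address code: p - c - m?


Break into single-operator statements:
t1 = p - c
t2 = t1 - m


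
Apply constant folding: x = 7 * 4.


7 * 4 = 28 at compile time
Optimized: x = 28


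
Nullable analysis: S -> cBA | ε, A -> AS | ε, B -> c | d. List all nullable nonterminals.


A nonterminal is nullable iff some alternative derives ε (directly, or every symbol in it is nullable)
Nullable: {A, S}


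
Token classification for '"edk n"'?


Pattern: double-quoted sequence
Type: STRING_LITERAL


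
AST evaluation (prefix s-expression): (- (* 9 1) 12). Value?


Evaluate inner: (* 9 1) = 9
Evaluate root: (- 9 12) = -3
Result: -3


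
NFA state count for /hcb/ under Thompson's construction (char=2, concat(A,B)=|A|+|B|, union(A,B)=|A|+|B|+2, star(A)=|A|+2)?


Syntax tree has 3 char leaf(s), 0 union(s), 0 star(s)
chars contribute 3×2 = 6; each union adds +2; each star adds +2
Total: 6 + 0 + 0 = 6 states


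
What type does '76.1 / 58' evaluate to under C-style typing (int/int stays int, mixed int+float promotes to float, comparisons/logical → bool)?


Operand types: float / int
Rule: mixed int/float promotes to float; int/int stays int
Result type: float


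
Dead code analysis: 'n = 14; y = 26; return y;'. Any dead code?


n is assigned but never read
Dead: 'n = 14'


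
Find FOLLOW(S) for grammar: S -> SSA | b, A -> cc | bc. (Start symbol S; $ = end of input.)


$ ∈ FOLLOW(S). For each A -> αBβ: add FIRST(β)\{ε} to FOLLOW(B); if β nullable, add FOLLOW(A).
FOLLOW(S) = {$, b, c}


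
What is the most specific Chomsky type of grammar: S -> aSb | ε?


Single nonterminal LHS, but a^n b^n is not regular
Classification: Type 2 (Context-Free)


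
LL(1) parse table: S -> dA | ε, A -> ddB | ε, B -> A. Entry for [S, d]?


For [S, d]: 'd' ∈ FIRST(dA)
Entry: S -> dA


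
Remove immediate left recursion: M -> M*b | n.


Left-recursive alternatives: M*b; non-recursive: n
Introduce M': M -> nM', M' -> *bM' | ε


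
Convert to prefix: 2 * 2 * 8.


left-to-right (same/higher precedence on left): tree is (* (* 2 2) 8)
Prefix: * * 2 2 8


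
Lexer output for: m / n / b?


Scan left to right, longest-match per lexeme
Tokens: ID(m), OP(/), ID(n), OP(/), ID(b)


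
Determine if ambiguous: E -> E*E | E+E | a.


'a*a+a' has two parse trees (no precedence encoded between * and +)
Ambiguous


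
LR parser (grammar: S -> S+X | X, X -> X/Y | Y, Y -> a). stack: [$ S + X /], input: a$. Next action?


no handle; shift 'a'
Action: shift


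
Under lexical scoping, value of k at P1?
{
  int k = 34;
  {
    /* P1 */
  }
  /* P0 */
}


P1's block does not declare k; resolves to the enclosing declaration at depth 0
k = 34


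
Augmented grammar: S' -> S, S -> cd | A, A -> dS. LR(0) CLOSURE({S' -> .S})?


Start: S' -> .S
For each item with dot before a nonterminal B, add B -> .γ for every B-production
Closure: [S' -> .S, S -> .cd, S -> .A, A -> .dS]


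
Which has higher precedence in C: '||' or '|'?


'|' is bitwise OR (level 3); '||' is logical OR (level 1)
Higher level binds tighter
'|' has higher precedence than '||'


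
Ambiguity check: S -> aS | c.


right-linear, alternatives start with distinct terminals 'a' vs 'c': unique leftmost derivation
Unambiguous


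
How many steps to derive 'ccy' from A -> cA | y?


Derivation: A => cA => ccA => ccy
Steps: 3


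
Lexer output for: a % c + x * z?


Scan left to right, longest-match per lexeme
Tokens: ID(a), OP(%), ID(c), OP(+), ID(x), OP(*), ID(z)


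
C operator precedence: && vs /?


'/' is multiplicative (level 10); '&&' is logical AND (level 2)
Higher level binds tighter
'/' has higher precedence than '&&'


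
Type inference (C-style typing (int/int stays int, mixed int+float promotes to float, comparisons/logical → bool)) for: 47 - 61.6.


Operand types: int - float
Rule: mixed int/float promotes to float; int/int stays int
Result type: float


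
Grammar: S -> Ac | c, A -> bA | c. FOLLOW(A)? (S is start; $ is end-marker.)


$ ∈ FOLLOW(S). For each A -> αBβ: add FIRST(β)\{ε} to FOLLOW(B); if β nullable, add FOLLOW(A).
FOLLOW(A) = {c}


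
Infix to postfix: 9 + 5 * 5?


* has higher precedence, evaluate 5*5 first
Postfix: 9 5 5 * +


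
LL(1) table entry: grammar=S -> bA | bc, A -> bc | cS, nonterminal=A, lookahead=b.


For [A, b]: 'b' ∈ FIRST(bc)
Entry: A -> bc


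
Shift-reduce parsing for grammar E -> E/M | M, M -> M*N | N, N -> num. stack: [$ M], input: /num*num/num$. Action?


lookahead ∉ {*} so M won't extend; reduce E -> M
Action: reduce (E -> M)


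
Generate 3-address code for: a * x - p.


Break into single-operator statements:
t1 = a * x
t2 = t1 - p


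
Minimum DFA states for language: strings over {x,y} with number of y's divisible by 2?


Track (count of y) mod 2: states 0..1, accept at 0
Minimal DFA: 2 states


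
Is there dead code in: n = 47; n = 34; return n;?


first assignment to n is overwritten before any read
Dead: 'n = 47'


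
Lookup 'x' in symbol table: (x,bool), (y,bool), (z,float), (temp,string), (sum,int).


Lookup 'x' → type bool


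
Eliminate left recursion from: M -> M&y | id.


Left-recursive alternatives: M&y; non-recursive: id
Introduce M': M -> idM', M' -> &yM' | ε


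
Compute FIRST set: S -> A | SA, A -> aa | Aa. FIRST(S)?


Per alternative of S: FIRST(A) = {a}; FIRST(SA) = {a}
FIRST(S) = {a}


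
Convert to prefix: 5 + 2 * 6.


'*' binds tighter: tree is (+ 5 (* 2 6))
Prefix: + 5 * 2 6


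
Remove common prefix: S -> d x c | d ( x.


Common prefix: 'd'
Factored: S -> d S', S' -> x c | ( x


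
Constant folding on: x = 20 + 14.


20 + 14 = 34 at compile time
Optimized: x = 34


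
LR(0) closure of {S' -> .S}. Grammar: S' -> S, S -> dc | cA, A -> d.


Start: S' -> .S
For each item with dot before a nonterminal B, add B -> .γ for every B-production
Closure: [S' -> .S, S -> .dc, S -> .cA]


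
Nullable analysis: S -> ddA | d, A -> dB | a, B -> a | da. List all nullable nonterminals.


A nonterminal is nullable iff some alternative derives ε (directly, or every symbol in it is nullable)
Nullable: {}


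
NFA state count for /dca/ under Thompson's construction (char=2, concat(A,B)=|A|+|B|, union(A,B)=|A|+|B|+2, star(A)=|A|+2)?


Syntax tree has 3 char leaf(s), 0 union(s), 0 star(s)
chars contribute 3×2 = 6; each union adds +2; each star adds +2
Total: 6 + 0 + 0 = 6 states
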